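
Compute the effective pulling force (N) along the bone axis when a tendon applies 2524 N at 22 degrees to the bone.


F_eff = F_tendon * cos(theta)
theta = 22 deg = 0.3840 rad
cos(theta) = 0.9272
F_eff = 2524 * 0.9272
F_eff = 2340.2120


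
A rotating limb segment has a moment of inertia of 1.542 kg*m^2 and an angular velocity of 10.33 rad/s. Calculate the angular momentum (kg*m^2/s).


L = I * omega
L = 1.542 * 10.33
L = 15.9289


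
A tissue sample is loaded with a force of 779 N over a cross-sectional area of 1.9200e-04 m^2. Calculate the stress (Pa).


stress = F / A
stress = 779 / 1.9200e-04
stress = 4.0573e+06


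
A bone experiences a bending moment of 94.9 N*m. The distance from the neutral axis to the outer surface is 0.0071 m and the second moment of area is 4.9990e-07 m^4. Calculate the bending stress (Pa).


sigma = M * c / I
sigma = 94.9 * 0.0071 / 4.9990e-07
M * c = 0.6738
sigma = 1.3478e+06


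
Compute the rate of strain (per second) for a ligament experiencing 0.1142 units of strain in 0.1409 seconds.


strain_rate = delta_strain / delta_t
strain_rate = 0.1142 / 0.1409
strain_rate = 0.8105


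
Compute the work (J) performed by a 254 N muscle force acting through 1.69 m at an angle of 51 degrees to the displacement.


W = F * d * cos(theta)
theta = 51 deg = 0.8901 rad
cos(theta) = 0.6293
W = 254 * 1.69 * 0.6293
W = 270.1421


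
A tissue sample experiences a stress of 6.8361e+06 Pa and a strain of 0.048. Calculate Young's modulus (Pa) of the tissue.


E = stress / strain
E = 6.8361e+06 / 0.048
E = 1.4242e+08


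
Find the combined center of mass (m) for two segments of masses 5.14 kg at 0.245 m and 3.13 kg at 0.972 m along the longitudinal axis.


COM = (m1*x1 + m2*x2) / (m1 + m2)
COM = (5.14*0.245 + 3.13*0.972) / (5.14 + 3.13)
Numerator = 4.3017
Denominator = 8.2700
COM = 0.5202


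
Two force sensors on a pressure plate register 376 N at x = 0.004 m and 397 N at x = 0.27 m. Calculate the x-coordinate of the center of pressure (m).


COP_x = (F1*x1 + F2*x2) / (F1 + F2)
COP_x = (376*0.004 + 397*0.27) / (376 + 397)
Numerator = 108.6940
Denominator = 773
COP_x = 0.1406


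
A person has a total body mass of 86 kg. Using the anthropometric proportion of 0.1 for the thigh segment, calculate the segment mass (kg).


m_segment = body_mass * fraction
m_segment = 86 * 0.1
m_segment = 8.6000


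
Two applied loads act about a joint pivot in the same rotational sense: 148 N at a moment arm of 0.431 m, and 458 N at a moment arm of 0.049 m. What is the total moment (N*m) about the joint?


M = F1 * d1 + F2 * d2
M = 148 * 0.431 + 458 * 0.049
M = 63.7880 + 22.4420
M = 86.2300


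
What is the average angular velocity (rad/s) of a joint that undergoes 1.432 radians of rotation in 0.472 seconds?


omega = delta_theta / delta_t
omega = 1.432 / 0.472
omega = 3.0339


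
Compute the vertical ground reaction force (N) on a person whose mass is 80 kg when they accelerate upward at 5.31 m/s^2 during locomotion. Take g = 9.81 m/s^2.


GRF = m * (g + a)
GRF = 80 * (9.81 + 5.31)
GRF = 80 * 15.1200
GRF = 1209.6000


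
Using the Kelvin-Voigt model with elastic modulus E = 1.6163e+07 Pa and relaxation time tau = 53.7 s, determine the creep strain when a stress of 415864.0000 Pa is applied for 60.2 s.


epsilon(t) = (sigma/E) * (1 - exp(-t/tau))
sigma/E = 415864.0000 / 1.6163e+07 = 0.0257
exp(-t/tau) = exp(-60.2 / 53.7) = 0.3259
epsilon = 0.0257 * (1 - 0.3259)
epsilon = 0.0173


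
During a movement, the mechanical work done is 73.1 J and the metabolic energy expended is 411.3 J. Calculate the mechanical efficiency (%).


eta = (W_mech / E_meta) * 100
eta = (73.1 / 411.3) * 100
ratio = 0.1777
eta = 17.7729


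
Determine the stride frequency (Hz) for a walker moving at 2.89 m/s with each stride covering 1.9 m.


f = v / stride_length
f = 2.89 / 1.9
f = 1.5211


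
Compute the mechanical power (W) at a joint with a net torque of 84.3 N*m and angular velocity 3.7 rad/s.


P = M * omega
P = 84.3 * 3.7
P = 311.9100


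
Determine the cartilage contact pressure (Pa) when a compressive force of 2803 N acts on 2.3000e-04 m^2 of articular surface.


P = F / A
P = 2803 / 2.3000e-04
P = 1.2187e+07


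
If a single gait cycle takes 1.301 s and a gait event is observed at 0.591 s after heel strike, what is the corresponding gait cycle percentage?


pct = (event_time / cycle_time) * 100
pct = (0.591 / 1.301) * 100
ratio = 0.4543
pct = 45.4266


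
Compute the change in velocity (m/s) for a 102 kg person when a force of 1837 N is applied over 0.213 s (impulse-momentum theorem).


J = F * dt = 1837 * 0.213 = 391.2810 N*s
delta_v = J / m
delta_v = 391.2810 / 102
delta_v = 3.8361


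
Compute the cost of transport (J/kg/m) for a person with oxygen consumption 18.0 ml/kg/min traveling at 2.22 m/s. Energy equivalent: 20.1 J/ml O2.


Power per kg = VO2 * 20.1 / 60
Power per kg = 18.0 * 20.1 / 60 = 6.0300 W/kg
Cost = power_per_kg / speed
Cost = 6.0300 / 2.22
Cost = 2.7162


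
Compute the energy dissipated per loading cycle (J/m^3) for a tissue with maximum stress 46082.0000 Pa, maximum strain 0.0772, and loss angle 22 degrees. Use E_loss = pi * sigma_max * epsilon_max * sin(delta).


E_loss = pi * sigma_max * epsilon_max * sin(delta)
delta = 22 deg = 0.3840 rad
sin(delta) = 0.3746
E_loss = pi * 46082.0000 * 0.0772 * 0.3746
E_loss = 4186.7199


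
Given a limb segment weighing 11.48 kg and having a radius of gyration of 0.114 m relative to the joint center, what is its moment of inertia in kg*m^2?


I = m * k^2
I = 11.48 * 0.114^2
k^2 = 0.0130
I = 0.1492


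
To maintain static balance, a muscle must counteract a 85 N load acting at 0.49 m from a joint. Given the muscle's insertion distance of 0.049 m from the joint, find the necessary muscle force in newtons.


F_muscle = W * d_load / d_muscle
F_muscle = 85 * 0.49 / 0.049
Numerator = 41.6500
F_muscle = 850.0000


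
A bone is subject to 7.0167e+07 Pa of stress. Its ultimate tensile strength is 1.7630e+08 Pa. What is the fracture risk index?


FRI = applied / ultimate
FRI = 7.0167e+07 / 1.7630e+08
FRI = 0.3980


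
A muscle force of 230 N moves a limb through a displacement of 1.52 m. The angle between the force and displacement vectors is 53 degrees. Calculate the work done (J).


W = F * d * cos(theta)
theta = 53 deg = 0.9250 rad
cos(theta) = 0.6018
W = 230 * 1.52 * 0.6018
W = 210.3945


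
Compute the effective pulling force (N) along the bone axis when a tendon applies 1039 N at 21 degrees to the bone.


F_eff = F_tendon * cos(theta)
theta = 21 deg = 0.3665 rad
cos(theta) = 0.9336
F_eff = 1039 * 0.9336
F_eff = 969.9901


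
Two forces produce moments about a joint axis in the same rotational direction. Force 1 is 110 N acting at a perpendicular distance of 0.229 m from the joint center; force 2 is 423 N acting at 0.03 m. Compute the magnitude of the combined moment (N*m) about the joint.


M = F1 * d1 + F2 * d2
M = 110 * 0.229 + 423 * 0.03
M = 25.1900 + 12.6900
M = 37.8800


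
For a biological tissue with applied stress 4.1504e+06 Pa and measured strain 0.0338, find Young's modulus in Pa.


E = stress / strain
E = 4.1504e+06 / 0.0338
E = 1.2279e+08


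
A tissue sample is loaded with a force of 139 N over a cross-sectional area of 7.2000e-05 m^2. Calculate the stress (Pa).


stress = F / A
stress = 139 / 7.2000e-05
stress = 1.9306e+06


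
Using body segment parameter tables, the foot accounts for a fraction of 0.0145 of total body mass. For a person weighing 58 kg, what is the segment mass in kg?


m_segment = body_mass * fraction
m_segment = 58 * 0.0145
m_segment = 0.8410


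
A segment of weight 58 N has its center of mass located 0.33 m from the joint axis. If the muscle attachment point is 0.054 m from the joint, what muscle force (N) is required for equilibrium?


F_muscle = W * d_load / d_muscle
F_muscle = 58 * 0.33 / 0.054
Numerator = 19.1400
F_muscle = 354.4444


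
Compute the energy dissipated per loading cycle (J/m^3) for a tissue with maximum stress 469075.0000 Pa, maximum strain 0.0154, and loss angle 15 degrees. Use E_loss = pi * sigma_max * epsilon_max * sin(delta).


E_loss = pi * sigma_max * epsilon_max * sin(delta)
delta = 15 deg = 0.2618 rad
sin(delta) = 0.2588
E_loss = pi * 469075.0000 * 0.0154 * 0.2588
E_loss = 5873.6642


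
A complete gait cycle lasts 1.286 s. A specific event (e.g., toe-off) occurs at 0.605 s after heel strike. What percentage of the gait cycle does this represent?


pct = (event_time / cycle_time) * 100
pct = (0.605 / 1.286) * 100
ratio = 0.4705
pct = 47.0451


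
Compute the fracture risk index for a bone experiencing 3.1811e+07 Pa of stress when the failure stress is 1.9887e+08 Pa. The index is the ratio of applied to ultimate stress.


FRI = applied / ultimate
FRI = 3.1811e+07 / 1.9887e+08
FRI = 0.1600


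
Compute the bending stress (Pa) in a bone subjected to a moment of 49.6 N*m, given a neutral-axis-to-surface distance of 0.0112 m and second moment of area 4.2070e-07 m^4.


sigma = M * c / I
sigma = 49.6 * 0.0112 / 4.2070e-07
M * c = 0.5555
sigma = 1.3205e+06


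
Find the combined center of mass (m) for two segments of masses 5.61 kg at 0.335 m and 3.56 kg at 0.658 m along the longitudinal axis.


COM = (m1*x1 + m2*x2) / (m1 + m2)
COM = (5.61*0.335 + 3.56*0.658) / (5.61 + 3.56)
Numerator = 4.2218
Denominator = 9.1700
COM = 0.4604


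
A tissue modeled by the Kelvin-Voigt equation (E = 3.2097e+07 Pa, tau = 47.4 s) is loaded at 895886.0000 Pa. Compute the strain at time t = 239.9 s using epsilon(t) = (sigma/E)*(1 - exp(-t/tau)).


epsilon(t) = (sigma/E) * (1 - exp(-t/tau))
sigma/E = 895886.0000 / 3.2097e+07 = 0.0279
exp(-t/tau) = exp(-239.9 / 47.4) = 0.0063
epsilon = 0.0279 * (1 - 0.0063)
epsilon = 0.0277


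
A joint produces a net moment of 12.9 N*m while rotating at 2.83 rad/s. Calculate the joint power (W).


P = M * omega
P = 12.9 * 2.83
P = 36.5070


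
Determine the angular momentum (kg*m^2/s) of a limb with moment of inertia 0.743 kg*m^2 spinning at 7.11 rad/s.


L = I * omega
L = 0.743 * 7.11
L = 5.2827


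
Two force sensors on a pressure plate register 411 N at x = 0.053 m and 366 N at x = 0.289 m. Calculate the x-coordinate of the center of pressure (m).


COP_x = (F1*x1 + F2*x2) / (F1 + F2)
COP_x = (411*0.053 + 366*0.289) / (411 + 366)
Numerator = 127.5570
Denominator = 777
COP_x = 0.1642


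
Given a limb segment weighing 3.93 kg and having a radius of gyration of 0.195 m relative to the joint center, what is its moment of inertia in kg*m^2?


I = m * k^2
I = 3.93 * 0.195^2
k^2 = 0.0380
I = 0.1494


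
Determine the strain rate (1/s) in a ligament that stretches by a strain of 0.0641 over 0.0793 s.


strain_rate = delta_strain / delta_t
strain_rate = 0.0641 / 0.0793
strain_rate = 0.8083


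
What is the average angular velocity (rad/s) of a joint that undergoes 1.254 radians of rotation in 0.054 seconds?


omega = delta_theta / delta_t
omega = 1.254 / 0.054
omega = 23.2222


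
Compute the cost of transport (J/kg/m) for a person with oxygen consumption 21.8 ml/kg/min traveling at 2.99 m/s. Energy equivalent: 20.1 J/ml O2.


Power per kg = VO2 * 20.1 / 60
Power per kg = 21.8 * 20.1 / 60 = 7.3030 W/kg
Cost = power_per_kg / speed
Cost = 7.3030 / 2.99
Cost = 2.4425


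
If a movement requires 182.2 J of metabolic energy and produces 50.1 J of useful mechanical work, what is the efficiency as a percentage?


eta = (W_mech / E_meta) * 100
eta = (50.1 / 182.2) * 100
ratio = 0.2750
eta = 27.4973


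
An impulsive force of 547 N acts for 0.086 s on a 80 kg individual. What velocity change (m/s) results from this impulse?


J = F * dt = 547 * 0.086 = 47.0420 N*s
delta_v = J / m
delta_v = 47.0420 / 80
delta_v = 0.5880


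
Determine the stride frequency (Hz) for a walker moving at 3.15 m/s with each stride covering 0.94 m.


f = v / stride_length
f = 3.15 / 0.94
f = 3.3511


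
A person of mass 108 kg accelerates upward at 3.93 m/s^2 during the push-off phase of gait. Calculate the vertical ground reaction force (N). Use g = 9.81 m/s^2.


GRF = m * (g + a)
GRF = 108 * (9.81 + 3.93)
GRF = 108 * 13.7400
GRF = 1483.9200


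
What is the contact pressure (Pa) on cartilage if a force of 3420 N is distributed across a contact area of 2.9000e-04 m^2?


P = F / A
P = 3420 / 2.9000e-04
P = 1.1793e+07


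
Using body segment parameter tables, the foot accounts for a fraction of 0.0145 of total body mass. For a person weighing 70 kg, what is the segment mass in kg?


m_segment = body_mass * fraction
m_segment = 70 * 0.0145
m_segment = 1.0150


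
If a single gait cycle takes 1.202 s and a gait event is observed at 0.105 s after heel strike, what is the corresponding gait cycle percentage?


pct = (event_time / cycle_time) * 100
pct = (0.105 / 1.202) * 100
ratio = 0.0874
pct = 8.7354


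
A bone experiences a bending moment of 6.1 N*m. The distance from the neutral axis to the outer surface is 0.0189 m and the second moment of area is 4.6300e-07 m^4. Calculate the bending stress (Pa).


sigma = M * c / I
sigma = 6.1 * 0.0189 / 4.6300e-07
M * c = 0.1153
sigma = 249006.4795


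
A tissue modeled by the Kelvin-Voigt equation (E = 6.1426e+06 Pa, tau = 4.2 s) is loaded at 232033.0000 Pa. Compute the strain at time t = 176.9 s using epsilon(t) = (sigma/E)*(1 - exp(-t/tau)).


epsilon(t) = (sigma/E) * (1 - exp(-t/tau))
sigma/E = 232033.0000 / 6.1426e+06 = 0.0378
exp(-t/tau) = exp(-176.9 / 4.2) = 5.1042e-19
epsilon = 0.0378 * (1 - 5.1042e-19)
epsilon = 0.0378


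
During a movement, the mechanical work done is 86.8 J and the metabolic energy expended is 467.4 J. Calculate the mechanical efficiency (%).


eta = (W_mech / E_meta) * 100
eta = (86.8 / 467.4) * 100
ratio = 0.1857
eta = 18.5708


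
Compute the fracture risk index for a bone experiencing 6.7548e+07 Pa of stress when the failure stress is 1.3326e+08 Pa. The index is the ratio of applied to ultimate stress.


FRI = applied / ultimate
FRI = 6.7548e+07 / 1.3326e+08
FRI = 0.5069


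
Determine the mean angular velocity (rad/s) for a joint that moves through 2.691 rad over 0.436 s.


omega = delta_theta / delta_t
omega = 2.691 / 0.436
omega = 6.1720


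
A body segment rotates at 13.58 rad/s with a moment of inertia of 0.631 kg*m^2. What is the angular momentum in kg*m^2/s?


L = I * omega
L = 0.631 * 13.58
L = 8.5690


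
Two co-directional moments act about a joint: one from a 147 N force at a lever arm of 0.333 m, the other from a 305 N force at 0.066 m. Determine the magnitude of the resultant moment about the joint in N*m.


M = F1 * d1 + F2 * d2
M = 147 * 0.333 + 305 * 0.066
M = 48.9510 + 20.1300
M = 69.0810


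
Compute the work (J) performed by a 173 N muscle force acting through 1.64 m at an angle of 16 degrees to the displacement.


W = F * d * cos(theta)
theta = 16 deg = 0.2793 rad
cos(theta) = 0.9613
W = 173 * 1.64 * 0.9613
W = 272.7292


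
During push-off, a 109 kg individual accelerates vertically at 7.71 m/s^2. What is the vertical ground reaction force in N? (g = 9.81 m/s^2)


GRF = m * (g + a)
GRF = 109 * (9.81 + 7.71)
GRF = 109 * 17.5200
GRF = 1909.6800


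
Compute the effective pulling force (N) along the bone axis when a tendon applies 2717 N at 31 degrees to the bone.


F_eff = F_tendon * cos(theta)
theta = 31 deg = 0.5411 rad
cos(theta) = 0.8572
F_eff = 2717 * 0.8572
F_eff = 2328.9236


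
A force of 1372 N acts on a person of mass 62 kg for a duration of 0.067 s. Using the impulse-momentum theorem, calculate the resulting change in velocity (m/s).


J = F * dt = 1372 * 0.067 = 91.9240 N*s
delta_v = J / m
delta_v = 91.9240 / 62
delta_v = 1.4826


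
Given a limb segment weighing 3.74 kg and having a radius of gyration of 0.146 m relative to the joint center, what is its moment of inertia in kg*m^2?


I = m * k^2
I = 3.74 * 0.146^2
k^2 = 0.0213
I = 0.0797


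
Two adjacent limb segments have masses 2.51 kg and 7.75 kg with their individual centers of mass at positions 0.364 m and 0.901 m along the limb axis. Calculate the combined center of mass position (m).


COM = (m1*x1 + m2*x2) / (m1 + m2)
COM = (2.51*0.364 + 7.75*0.901) / (2.51 + 7.75)
Numerator = 7.8964
Denominator = 10.2600
COM = 0.7696


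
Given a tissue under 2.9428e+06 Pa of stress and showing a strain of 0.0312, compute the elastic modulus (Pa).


E = stress / strain
E = 2.9428e+06 / 0.0312
E = 9.4321e+07


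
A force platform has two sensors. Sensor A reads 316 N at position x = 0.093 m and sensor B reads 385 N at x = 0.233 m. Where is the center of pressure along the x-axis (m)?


COP_x = (F1*x1 + F2*x2) / (F1 + F2)
COP_x = (316*0.093 + 385*0.233) / (316 + 385)
Numerator = 119.0930
Denominator = 701
COP_x = 0.1699


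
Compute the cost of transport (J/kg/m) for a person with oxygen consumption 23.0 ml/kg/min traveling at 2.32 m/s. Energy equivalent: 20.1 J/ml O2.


Power per kg = VO2 * 20.1 / 60
Power per kg = 23.0 * 20.1 / 60 = 7.7050 W/kg
Cost = power_per_kg / speed
Cost = 7.7050 / 2.32
Cost = 3.3211


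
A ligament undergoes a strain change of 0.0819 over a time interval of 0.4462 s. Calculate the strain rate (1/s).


strain_rate = delta_strain / delta_t
strain_rate = 0.0819 / 0.4462
strain_rate = 0.1835


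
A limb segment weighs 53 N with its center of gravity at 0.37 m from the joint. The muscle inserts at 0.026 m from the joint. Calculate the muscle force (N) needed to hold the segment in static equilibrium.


F_muscle = W * d_load / d_muscle
F_muscle = 53 * 0.37 / 0.026
Numerator = 19.6100
F_muscle = 754.2308


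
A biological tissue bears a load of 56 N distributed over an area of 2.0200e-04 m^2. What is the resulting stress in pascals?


stress = F / A
stress = 56 / 2.0200e-04
stress = 277227.7228


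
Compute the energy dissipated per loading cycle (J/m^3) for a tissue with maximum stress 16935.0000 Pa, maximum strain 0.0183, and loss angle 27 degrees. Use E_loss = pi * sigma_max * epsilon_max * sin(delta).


E_loss = pi * sigma_max * epsilon_max * sin(delta)
delta = 27 deg = 0.4712 rad
sin(delta) = 0.4540
E_loss = pi * 16935.0000 * 0.0183 * 0.4540
E_loss = 442.0108


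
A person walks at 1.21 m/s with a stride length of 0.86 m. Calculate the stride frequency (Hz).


f = v / stride_length
f = 1.21 / 0.86
f = 1.4070


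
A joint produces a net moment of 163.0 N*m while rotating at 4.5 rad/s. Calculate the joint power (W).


P = M * omega
P = 163.0 * 4.5
P = 733.5000


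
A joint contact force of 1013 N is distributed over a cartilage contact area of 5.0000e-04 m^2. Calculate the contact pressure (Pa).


P = F / A
P = 1013 / 5.0000e-04
P = 2.0260e+06


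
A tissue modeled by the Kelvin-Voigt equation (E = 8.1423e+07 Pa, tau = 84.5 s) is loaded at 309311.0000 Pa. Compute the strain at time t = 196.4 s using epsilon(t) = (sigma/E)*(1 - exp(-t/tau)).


epsilon(t) = (sigma/E) * (1 - exp(-t/tau))
sigma/E = 309311.0000 / 8.1423e+07 = 0.0038
exp(-t/tau) = exp(-196.4 / 84.5) = 0.0979
epsilon = 0.0038 * (1 - 0.0979)
epsilon = 0.0034


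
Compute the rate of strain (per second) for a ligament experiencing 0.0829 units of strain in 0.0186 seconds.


strain_rate = delta_strain / delta_t
strain_rate = 0.0829 / 0.0186
strain_rate = 4.4570


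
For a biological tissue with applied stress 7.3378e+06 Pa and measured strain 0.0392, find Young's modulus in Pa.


E = stress / strain
E = 7.3378e+06 / 0.0392
E = 1.8719e+08


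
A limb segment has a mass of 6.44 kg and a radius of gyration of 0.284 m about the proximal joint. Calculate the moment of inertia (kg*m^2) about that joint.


I = m * k^2
I = 6.44 * 0.284^2
k^2 = 0.0807
I = 0.5194


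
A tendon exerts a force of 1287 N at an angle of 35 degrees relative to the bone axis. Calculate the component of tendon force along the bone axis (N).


F_eff = F_tendon * cos(theta)
theta = 35 deg = 0.6109 rad
cos(theta) = 0.8192
F_eff = 1287 * 0.8192
F_eff = 1054.2487


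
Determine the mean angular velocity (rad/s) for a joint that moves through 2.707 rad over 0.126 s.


omega = delta_theta / delta_t
omega = 2.707 / 0.126
omega = 21.4841


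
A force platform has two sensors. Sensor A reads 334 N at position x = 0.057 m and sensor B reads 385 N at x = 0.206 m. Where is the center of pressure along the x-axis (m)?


COP_x = (F1*x1 + F2*x2) / (F1 + F2)
COP_x = (334*0.057 + 385*0.206) / (334 + 385)
Numerator = 98.3480
Denominator = 719
COP_x = 0.1368


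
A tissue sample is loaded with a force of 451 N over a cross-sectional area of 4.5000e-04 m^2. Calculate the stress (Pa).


stress = F / A
stress = 451 / 4.5000e-04
stress = 1.0022e+06


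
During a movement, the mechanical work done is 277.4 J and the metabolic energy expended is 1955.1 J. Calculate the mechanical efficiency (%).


eta = (W_mech / E_meta) * 100
eta = (277.4 / 1955.1) * 100
ratio = 0.1419
eta = 14.1885


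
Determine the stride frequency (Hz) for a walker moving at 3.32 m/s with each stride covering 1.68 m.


f = v / stride_length
f = 3.32 / 1.68
f = 1.9762


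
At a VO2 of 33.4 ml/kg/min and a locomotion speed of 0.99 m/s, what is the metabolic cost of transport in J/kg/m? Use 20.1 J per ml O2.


Power per kg = VO2 * 20.1 / 60
Power per kg = 33.4 * 20.1 / 60 = 11.1890 W/kg
Cost = power_per_kg / speed
Cost = 11.1890 / 0.99
Cost = 11.3020


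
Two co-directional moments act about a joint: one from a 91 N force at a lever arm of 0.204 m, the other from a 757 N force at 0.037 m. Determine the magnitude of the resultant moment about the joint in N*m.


M = F1 * d1 + F2 * d2
M = 91 * 0.204 + 757 * 0.037
M = 18.5640 + 28.0090
M = 46.5730


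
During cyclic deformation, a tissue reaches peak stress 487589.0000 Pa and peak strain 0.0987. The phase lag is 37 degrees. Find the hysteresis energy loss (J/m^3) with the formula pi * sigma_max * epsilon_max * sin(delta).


E_loss = pi * sigma_max * epsilon_max * sin(delta)
delta = 37 deg = 0.6458 rad
sin(delta) = 0.6018
E_loss = pi * 487589.0000 * 0.0987 * 0.6018
E_loss = 90987.9645


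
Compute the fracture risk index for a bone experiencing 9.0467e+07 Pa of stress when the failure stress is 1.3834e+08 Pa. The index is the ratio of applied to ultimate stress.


FRI = applied / ultimate
FRI = 9.0467e+07 / 1.3834e+08
FRI = 0.6539


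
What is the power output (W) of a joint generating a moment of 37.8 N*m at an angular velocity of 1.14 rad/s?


P = M * omega
P = 37.8 * 1.14
P = 43.0920


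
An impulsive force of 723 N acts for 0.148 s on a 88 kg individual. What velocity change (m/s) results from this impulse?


J = F * dt = 723 * 0.148 = 107.0040 N*s
delta_v = J / m
delta_v = 107.0040 / 88
delta_v = 1.2160


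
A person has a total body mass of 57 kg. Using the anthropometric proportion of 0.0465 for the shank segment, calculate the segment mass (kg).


m_segment = body_mass * fraction
m_segment = 57 * 0.0465
m_segment = 2.6505


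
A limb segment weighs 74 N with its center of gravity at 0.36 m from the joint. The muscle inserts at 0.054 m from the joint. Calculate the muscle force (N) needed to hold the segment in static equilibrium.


F_muscle = W * d_load / d_muscle
F_muscle = 74 * 0.36 / 0.054
Numerator = 26.6400
F_muscle = 493.3333


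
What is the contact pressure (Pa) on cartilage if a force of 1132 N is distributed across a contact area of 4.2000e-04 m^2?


P = F / A
P = 1132 / 4.2000e-04
P = 2.6952e+06


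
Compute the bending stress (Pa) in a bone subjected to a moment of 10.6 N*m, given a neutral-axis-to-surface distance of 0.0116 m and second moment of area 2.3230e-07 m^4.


sigma = M * c / I
sigma = 10.6 * 0.0116 / 2.3230e-07
M * c = 0.1230
sigma = 529315.5402


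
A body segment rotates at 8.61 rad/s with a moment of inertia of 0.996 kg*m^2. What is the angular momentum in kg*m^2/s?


L = I * omega
L = 0.996 * 8.61
L = 8.5756


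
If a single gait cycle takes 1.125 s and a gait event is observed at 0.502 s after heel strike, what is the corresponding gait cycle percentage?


pct = (event_time / cycle_time) * 100
pct = (0.502 / 1.125) * 100
ratio = 0.4462
pct = 44.6222


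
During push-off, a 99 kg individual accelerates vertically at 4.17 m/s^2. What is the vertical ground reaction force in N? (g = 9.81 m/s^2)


GRF = m * (g + a)
GRF = 99 * (9.81 + 4.17)
GRF = 99 * 13.9800
GRF = 1384.0200


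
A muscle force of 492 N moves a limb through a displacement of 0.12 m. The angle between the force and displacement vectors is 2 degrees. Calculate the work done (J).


W = F * d * cos(theta)
theta = 2 deg = 0.0349 rad
cos(theta) = 0.9994
W = 492 * 0.12 * 0.9994
W = 59.0040


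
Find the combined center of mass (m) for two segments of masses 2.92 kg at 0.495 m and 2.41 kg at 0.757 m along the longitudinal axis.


COM = (m1*x1 + m2*x2) / (m1 + m2)
COM = (2.92*0.495 + 2.41*0.757) / (2.92 + 2.41)
Numerator = 3.2698
Denominator = 5.3300
COM = 0.6135


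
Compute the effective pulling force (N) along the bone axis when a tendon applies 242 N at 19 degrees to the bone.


F_eff = F_tendon * cos(theta)
theta = 19 deg = 0.3316 rad
cos(theta) = 0.9455
F_eff = 242 * 0.9455
F_eff = 228.8155


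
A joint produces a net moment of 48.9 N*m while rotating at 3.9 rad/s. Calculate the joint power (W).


P = M * omega
P = 48.9 * 3.9
P = 190.7100


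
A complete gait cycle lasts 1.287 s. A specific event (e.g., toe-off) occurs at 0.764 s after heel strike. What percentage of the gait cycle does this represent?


pct = (event_time / cycle_time) * 100
pct = (0.764 / 1.287) * 100
ratio = 0.5936
pct = 59.3629


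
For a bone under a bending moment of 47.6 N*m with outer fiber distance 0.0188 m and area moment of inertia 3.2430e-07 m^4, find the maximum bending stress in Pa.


sigma = M * c / I
sigma = 47.6 * 0.0188 / 3.2430e-07
M * c = 0.8949
sigma = 2.7594e+06


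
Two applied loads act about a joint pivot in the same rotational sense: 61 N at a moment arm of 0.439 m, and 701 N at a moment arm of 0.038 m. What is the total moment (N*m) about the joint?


M = F1 * d1 + F2 * d2
M = 61 * 0.439 + 701 * 0.038
M = 26.7790 + 26.6380
M = 53.4170


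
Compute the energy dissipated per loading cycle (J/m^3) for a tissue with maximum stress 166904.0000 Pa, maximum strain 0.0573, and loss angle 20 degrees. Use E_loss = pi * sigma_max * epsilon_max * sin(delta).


E_loss = pi * sigma_max * epsilon_max * sin(delta)
delta = 20 deg = 0.3491 rad
sin(delta) = 0.3420
E_loss = pi * 166904.0000 * 0.0573 * 0.3420
E_loss = 10275.9723


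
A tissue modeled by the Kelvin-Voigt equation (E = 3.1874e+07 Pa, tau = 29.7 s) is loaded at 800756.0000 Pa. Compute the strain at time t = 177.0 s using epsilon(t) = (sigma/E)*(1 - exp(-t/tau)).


epsilon(t) = (sigma/E) * (1 - exp(-t/tau))
sigma/E = 800756.0000 / 3.1874e+07 = 0.0251
exp(-t/tau) = exp(-177.0 / 29.7) = 0.0026
epsilon = 0.0251 * (1 - 0.0026)
epsilon = 0.0251


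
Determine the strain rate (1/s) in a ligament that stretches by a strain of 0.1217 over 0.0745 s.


strain_rate = delta_strain / delta_t
strain_rate = 0.1217 / 0.0745
strain_rate = 1.6336


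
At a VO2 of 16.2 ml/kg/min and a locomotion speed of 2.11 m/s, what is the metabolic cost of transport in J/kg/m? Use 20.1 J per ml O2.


Power per kg = VO2 * 20.1 / 60
Power per kg = 16.2 * 20.1 / 60 = 5.4270 W/kg
Cost = power_per_kg / speed
Cost = 5.4270 / 2.11
Cost = 2.5720


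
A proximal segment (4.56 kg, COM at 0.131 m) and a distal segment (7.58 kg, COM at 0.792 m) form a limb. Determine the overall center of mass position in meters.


COM = (m1*x1 + m2*x2) / (m1 + m2)
COM = (4.56*0.131 + 7.58*0.792) / (4.56 + 7.58)
Numerator = 6.6007
Denominator = 12.1400
COM = 0.5437


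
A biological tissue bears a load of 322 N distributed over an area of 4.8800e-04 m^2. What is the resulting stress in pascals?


stress = F / A
stress = 322 / 4.8800e-04
stress = 659836.0656


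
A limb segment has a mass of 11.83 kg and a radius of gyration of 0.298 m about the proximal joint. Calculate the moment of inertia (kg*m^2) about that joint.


I = m * k^2
I = 11.83 * 0.298^2
k^2 = 0.0888
I = 1.0506


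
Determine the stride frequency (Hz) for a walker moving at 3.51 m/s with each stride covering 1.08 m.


f = v / stride_length
f = 3.51 / 1.08
f = 3.2500


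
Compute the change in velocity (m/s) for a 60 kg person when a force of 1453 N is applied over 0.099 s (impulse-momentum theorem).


J = F * dt = 1453 * 0.099 = 143.8470 N*s
delta_v = J / m
delta_v = 143.8470 / 60
delta_v = 2.3975


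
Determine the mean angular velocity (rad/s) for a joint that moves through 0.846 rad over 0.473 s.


omega = delta_theta / delta_t
omega = 0.846 / 0.473
omega = 1.7886


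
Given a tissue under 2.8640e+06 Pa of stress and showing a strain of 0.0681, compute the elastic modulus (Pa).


E = stress / strain
E = 2.8640e+06 / 0.0681
E = 4.2056e+07


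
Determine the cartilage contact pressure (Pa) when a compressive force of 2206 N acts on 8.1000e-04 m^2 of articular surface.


P = F / A
P = 2206 / 8.1000e-04
P = 2.7235e+06


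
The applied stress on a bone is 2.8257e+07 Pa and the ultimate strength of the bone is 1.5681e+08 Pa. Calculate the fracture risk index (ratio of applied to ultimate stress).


FRI = applied / ultimate
FRI = 2.8257e+07 / 1.5681e+08
FRI = 0.1802


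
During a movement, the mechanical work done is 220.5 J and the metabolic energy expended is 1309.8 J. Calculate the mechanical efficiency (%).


eta = (W_mech / E_meta) * 100
eta = (220.5 / 1309.8) * 100
ratio = 0.1683
eta = 16.8346


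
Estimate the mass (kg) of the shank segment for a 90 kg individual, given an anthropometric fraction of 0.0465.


m_segment = body_mass * fraction
m_segment = 90 * 0.0465
m_segment = 4.1850


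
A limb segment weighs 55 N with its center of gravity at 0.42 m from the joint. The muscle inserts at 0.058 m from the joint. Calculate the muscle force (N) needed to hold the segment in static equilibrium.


F_muscle = W * d_load / d_muscle
F_muscle = 55 * 0.42 / 0.058
Numerator = 23.1000
F_muscle = 398.2759


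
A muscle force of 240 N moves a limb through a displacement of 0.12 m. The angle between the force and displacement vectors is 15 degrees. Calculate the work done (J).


W = F * d * cos(theta)
theta = 15 deg = 0.2618 rad
cos(theta) = 0.9659
W = 240 * 0.12 * 0.9659
W = 27.8187


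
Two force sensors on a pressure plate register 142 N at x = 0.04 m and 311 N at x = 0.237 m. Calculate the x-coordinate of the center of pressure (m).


COP_x = (F1*x1 + F2*x2) / (F1 + F2)
COP_x = (142*0.04 + 311*0.237) / (142 + 311)
Numerator = 79.3870
Denominator = 453
COP_x = 0.1752


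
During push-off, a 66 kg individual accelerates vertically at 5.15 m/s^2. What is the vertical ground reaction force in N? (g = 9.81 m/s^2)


GRF = m * (g + a)
GRF = 66 * (9.81 + 5.15)
GRF = 66 * 14.9600
GRF = 987.3600


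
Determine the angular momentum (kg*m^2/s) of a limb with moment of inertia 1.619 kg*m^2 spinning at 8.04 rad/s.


L = I * omega
L = 1.619 * 8.04
L = 13.0168


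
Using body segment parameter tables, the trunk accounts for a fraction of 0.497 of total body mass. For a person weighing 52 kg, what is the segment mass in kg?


m_segment = body_mass * fraction
m_segment = 52 * 0.497
m_segment = 25.8440


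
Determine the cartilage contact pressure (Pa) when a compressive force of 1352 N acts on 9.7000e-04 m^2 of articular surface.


P = F / A
P = 1352 / 9.7000e-04
P = 1.3938e+06


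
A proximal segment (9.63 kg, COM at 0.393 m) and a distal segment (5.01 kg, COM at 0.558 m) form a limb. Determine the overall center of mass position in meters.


COM = (m1*x1 + m2*x2) / (m1 + m2)
COM = (9.63*0.393 + 5.01*0.558) / (9.63 + 5.01)
Numerator = 6.5802
Denominator = 14.6400
COM = 0.4495


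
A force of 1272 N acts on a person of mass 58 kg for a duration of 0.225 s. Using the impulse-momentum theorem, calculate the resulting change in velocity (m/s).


J = F * dt = 1272 * 0.225 = 286.2000 N*s
delta_v = J / m
delta_v = 286.2000 / 58
delta_v = 4.9345


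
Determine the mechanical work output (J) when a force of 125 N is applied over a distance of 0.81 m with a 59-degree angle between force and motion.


W = F * d * cos(theta)
theta = 59 deg = 1.0297 rad
cos(theta) = 0.5150
W = 125 * 0.81 * 0.5150
W = 52.1476


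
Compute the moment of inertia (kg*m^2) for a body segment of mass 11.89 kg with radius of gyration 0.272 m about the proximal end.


I = m * k^2
I = 11.89 * 0.272^2
k^2 = 0.0740
I = 0.8797


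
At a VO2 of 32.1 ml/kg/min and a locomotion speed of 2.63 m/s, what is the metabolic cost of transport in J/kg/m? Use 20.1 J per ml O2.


Power per kg = VO2 * 20.1 / 60
Power per kg = 32.1 * 20.1 / 60 = 10.7535 W/kg
Cost = power_per_kg / speed
Cost = 10.7535 / 2.63
Cost = 4.0888


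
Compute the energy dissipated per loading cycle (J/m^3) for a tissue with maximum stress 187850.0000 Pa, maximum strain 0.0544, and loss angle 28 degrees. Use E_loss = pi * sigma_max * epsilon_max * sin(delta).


E_loss = pi * sigma_max * epsilon_max * sin(delta)
delta = 28 deg = 0.4887 rad
sin(delta) = 0.4695
E_loss = pi * 187850.0000 * 0.0544 * 0.4695
E_loss = 15071.9437


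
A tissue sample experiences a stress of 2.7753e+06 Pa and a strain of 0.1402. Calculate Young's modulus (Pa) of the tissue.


E = stress / strain
E = 2.7753e+06 / 0.1402
E = 1.9795e+07


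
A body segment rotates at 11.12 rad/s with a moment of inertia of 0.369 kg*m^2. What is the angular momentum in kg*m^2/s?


L = I * omega
L = 0.369 * 11.12
L = 4.1033


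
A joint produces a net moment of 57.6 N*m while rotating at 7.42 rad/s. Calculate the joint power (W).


P = M * omega
P = 57.6 * 7.42
P = 427.3920


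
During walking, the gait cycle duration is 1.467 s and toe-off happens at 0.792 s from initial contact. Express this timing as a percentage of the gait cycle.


pct = (event_time / cycle_time) * 100
pct = (0.792 / 1.467) * 100
ratio = 0.5399
pct = 53.9877


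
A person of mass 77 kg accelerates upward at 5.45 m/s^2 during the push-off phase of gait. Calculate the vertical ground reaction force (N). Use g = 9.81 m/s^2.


GRF = m * (g + a)
GRF = 77 * (9.81 + 5.45)
GRF = 77 * 15.2600
GRF = 1175.0200


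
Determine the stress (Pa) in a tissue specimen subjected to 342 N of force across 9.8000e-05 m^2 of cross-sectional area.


stress = F / A
stress = 342 / 9.8000e-05
stress = 3.4898e+06


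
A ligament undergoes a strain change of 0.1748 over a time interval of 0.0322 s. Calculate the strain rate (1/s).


strain_rate = delta_strain / delta_t
strain_rate = 0.1748 / 0.0322
strain_rate = 5.4286


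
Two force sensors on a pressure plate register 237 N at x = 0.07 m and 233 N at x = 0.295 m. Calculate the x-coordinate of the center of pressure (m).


COP_x = (F1*x1 + F2*x2) / (F1 + F2)
COP_x = (237*0.07 + 233*0.295) / (237 + 233)
Numerator = 85.3250
Denominator = 470
COP_x = 0.1815


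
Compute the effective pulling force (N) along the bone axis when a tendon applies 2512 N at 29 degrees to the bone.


F_eff = F_tendon * cos(theta)
theta = 29 deg = 0.5061 rad
cos(theta) = 0.8746
F_eff = 2512 * 0.8746
F_eff = 2197.0447


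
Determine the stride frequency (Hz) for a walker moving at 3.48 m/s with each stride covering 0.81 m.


f = v / stride_length
f = 3.48 / 0.81
f = 4.2963


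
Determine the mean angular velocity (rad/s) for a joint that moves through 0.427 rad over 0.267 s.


omega = delta_theta / delta_t
omega = 0.427 / 0.267
omega = 1.5993


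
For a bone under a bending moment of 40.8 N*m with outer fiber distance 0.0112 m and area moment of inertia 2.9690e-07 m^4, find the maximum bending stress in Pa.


sigma = M * c / I
sigma = 40.8 * 0.0112 / 2.9690e-07
M * c = 0.4570
sigma = 1.5391e+06


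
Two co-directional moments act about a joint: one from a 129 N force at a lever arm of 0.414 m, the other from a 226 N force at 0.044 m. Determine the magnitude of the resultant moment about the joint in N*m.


M = F1 * d1 + F2 * d2
M = 129 * 0.414 + 226 * 0.044
M = 53.4060 + 9.9440
M = 63.3500


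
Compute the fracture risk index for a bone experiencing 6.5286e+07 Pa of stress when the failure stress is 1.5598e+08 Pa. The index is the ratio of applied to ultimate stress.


FRI = applied / ultimate
FRI = 6.5286e+07 / 1.5598e+08
FRI = 0.4186


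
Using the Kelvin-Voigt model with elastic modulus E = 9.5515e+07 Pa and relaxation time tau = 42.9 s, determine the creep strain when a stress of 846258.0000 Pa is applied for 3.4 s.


epsilon(t) = (sigma/E) * (1 - exp(-t/tau))
sigma/E = 846258.0000 / 9.5515e+07 = 0.0089
exp(-t/tau) = exp(-3.4 / 42.9) = 0.9238
epsilon = 0.0089 * (1 - 0.9238)
epsilon = 6.7508e-04


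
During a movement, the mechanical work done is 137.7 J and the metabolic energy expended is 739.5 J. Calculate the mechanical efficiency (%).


eta = (W_mech / E_meta) * 100
eta = (137.7 / 739.5) * 100
ratio = 0.1862
eta = 18.6207


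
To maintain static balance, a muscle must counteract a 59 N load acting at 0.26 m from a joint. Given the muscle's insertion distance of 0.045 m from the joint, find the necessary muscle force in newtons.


F_muscle = W * d_load / d_muscle
F_muscle = 59 * 0.26 / 0.045
Numerator = 15.3400
F_muscle = 340.8889


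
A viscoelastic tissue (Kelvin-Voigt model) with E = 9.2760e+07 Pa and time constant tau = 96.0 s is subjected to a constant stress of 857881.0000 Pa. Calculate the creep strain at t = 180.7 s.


epsilon(t) = (sigma/E) * (1 - exp(-t/tau))
sigma/E = 857881.0000 / 9.2760e+07 = 0.0092
exp(-t/tau) = exp(-180.7 / 96.0) = 0.1522
epsilon = 0.0092 * (1 - 0.1522)
epsilon = 0.0078


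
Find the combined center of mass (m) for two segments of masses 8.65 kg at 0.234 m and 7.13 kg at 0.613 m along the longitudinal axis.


COM = (m1*x1 + m2*x2) / (m1 + m2)
COM = (8.65*0.234 + 7.13*0.613) / (8.65 + 7.13)
Numerator = 6.3948
Denominator = 15.7800
COM = 0.4052


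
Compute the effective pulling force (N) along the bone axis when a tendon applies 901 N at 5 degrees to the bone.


F_eff = F_tendon * cos(theta)
theta = 5 deg = 0.0873 rad
cos(theta) = 0.9962
F_eff = 901 * 0.9962
F_eff = 897.5714


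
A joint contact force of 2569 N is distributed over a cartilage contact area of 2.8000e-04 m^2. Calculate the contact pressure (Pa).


P = F / A
P = 2569 / 2.8000e-04
P = 9.1750e+06


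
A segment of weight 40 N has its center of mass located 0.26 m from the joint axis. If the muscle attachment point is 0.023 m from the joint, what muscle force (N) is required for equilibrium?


F_muscle = W * d_load / d_muscle
F_muscle = 40 * 0.26 / 0.023
Numerator = 10.4000
F_muscle = 452.1739


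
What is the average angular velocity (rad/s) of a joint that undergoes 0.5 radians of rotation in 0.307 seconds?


omega = delta_theta / delta_t
omega = 0.5 / 0.307
omega = 1.6287


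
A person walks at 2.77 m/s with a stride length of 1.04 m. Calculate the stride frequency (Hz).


f = v / stride_length
f = 2.77 / 1.04
f = 2.6635


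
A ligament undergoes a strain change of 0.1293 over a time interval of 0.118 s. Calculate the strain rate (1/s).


strain_rate = delta_strain / delta_t
strain_rate = 0.1293 / 0.118
strain_rate = 1.0958


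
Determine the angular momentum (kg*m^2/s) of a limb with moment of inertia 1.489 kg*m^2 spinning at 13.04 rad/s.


L = I * omega
L = 1.489 * 13.04
L = 19.4166


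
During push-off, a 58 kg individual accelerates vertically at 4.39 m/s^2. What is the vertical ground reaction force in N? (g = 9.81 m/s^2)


GRF = m * (g + a)
GRF = 58 * (9.81 + 4.39)
GRF = 58 * 14.2000
GRF = 823.6000
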